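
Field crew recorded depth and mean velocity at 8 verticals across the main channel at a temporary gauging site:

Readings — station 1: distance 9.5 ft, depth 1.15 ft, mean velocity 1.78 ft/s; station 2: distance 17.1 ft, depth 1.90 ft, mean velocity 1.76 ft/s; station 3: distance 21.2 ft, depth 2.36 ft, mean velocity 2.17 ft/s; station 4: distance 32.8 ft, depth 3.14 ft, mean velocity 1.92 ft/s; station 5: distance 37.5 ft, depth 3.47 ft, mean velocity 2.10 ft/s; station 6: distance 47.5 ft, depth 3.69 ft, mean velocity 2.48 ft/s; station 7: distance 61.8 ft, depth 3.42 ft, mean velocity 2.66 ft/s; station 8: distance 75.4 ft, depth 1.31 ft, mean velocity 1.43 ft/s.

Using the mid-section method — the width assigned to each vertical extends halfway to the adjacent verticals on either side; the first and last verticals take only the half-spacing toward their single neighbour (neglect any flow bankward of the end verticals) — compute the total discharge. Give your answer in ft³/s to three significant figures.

w_1 = (17.1 − 9.5)/2 = 3.8 ft; q_1 = 1.78 × 1.15 × 3.8 = 7.779 ft³/s
w_2 = (21.2 − 9.5)/2 = 5.85 ft; q_2 = 1.76 × 1.90 × 5.85 = 19.56 ft³/s
w_3 = (32.8 − 17.1)/2 = 7.85 ft; q_3 = 2.17 × 2.36 × 7.85 = 40.20 ft³/s
w_4 = (37.5 − 21.2)/2 = 8.15 ft; q_4 = 1.92 × 3.14 × 8.15 = 49.13 ft³/s
w_5 = (47.5 − 32.8)/2 = 7.35 ft; q_5 = 2.10 × 3.47 × 7.35 = 53.56 ft³/s
w_6 = (61.8 − 37.5)/2 = 12.15 ft; q_6 = 2.48 × 3.69 × 12.15 = 111.2 ft³/s
w_7 = (75.4 − 47.5)/2 = 13.95 ft; q_7 = 2.66 × 3.42 × 13.95 = 126.9 ft³/s
w_8 = (75.4 − 61.8)/2 = 6.8 ft; q_8 = 1.43 × 1.31 × 6.8 = 12.74 ft³/s
Q = Σ qᵢ = 421.1 ft³/s

421 ft³/s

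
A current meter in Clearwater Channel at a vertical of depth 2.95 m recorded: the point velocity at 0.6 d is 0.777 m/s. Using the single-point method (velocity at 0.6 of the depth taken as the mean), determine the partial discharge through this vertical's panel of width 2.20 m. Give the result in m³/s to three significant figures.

v̄ = v₀.₆ = 0.777 m/s
q = v̄ × d × w = 0.7770 × 2.95 × 2.20 = 5.043 m³/s

5.04 m³/s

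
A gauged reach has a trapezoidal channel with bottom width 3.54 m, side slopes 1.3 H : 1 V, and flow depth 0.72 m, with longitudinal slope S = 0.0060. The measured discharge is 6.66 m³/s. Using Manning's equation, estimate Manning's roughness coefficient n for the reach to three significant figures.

0.0250

A = (b + z·y)·y = (3.54 + 1.3×0.72)×0.72 = 3.223 m²
P = b + 2y√(1+z²) = 3.54 + 2×0.72×√(1+1.3²) = 5.902 m
R = A/P = 3.223/5.902 = 0.5461 m
n = (1/Q)·A·R^(2/3)·S^(1/2) = (1/6.66) × 3.223 × 0.6681 × 0.07746 = 0.02504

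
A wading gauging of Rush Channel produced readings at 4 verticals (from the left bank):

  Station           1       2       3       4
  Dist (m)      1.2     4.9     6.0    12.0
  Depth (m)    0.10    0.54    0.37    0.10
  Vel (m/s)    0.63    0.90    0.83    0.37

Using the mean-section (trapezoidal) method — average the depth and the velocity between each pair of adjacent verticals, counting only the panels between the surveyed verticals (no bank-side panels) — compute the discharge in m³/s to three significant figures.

Panel 1-2: Δb = 3.7 m, d̄ = (0.10+0.54)/2 = 0.32, v̄ = (0.63+0.90)/2 = 0.765 → q = 3.7×0.32×0.765 = 0.9058 m³/s
Panel 2-3: Δb = 1.1 m, d̄ = (0.54+0.37)/2 = 0.455, v̄ = (0.90+0.83)/2 = 0.865 → q = 1.1×0.455×0.865 = 0.4329 m³/s
Panel 3-4: Δb = 6 m, d̄ = (0.37+0.10)/2 = 0.235, v̄ = (0.83+0.37)/2 = 0.6 → q = 6×0.235×0.6 = 0.8460 m³/s
Q = Σ q = 2.185 m³/s

2.18 m³/s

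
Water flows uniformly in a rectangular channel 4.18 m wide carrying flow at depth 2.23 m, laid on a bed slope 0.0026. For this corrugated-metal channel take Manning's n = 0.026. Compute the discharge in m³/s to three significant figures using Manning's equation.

A = b·y = 4.18 × 2.23 = 9.321 m²
P = b + 2y = 4.18 + 2×2.23 = 8.640 m
R = A/P = 9.321/8.640 = 1.079 m
Q = (1/n)·A·R^(2/3)·S^(1/2) = (1/0.026) × 9.321 × 1.079^(2/3) × 0.0026^(1/2) = 19.23 m³/s

19.2 m³/s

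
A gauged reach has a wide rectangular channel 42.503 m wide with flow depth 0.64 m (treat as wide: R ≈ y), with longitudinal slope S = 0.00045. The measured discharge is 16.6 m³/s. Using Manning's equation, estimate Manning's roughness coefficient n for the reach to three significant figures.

0.0258

A = b·y = 42.503 × 0.64 = 27.20 m²
Wide channel: R ≈ y = 0.64 m
n = (1/Q)·A·R^(2/3)·S^(1/2) = (1/16.6) × 27.20 × 0.7427 × 0.02121 = 0.02582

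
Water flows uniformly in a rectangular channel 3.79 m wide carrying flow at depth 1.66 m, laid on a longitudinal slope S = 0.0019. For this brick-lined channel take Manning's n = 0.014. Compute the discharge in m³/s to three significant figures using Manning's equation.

A = b·y = 3.79 × 1.66 = 6.291 m²
P = b + 2y = 3.79 + 2×1.66 = 7.110 m
R = A/P = 6.291/7.110 = 0.8849 m
Q = (1/n)·A·R^(2/3)·S^(1/2) = (1/0.014) × 6.291 × 0.8849^(2/3) × 0.0019^(1/2) = 18.05 m³/s

18.1 m³/s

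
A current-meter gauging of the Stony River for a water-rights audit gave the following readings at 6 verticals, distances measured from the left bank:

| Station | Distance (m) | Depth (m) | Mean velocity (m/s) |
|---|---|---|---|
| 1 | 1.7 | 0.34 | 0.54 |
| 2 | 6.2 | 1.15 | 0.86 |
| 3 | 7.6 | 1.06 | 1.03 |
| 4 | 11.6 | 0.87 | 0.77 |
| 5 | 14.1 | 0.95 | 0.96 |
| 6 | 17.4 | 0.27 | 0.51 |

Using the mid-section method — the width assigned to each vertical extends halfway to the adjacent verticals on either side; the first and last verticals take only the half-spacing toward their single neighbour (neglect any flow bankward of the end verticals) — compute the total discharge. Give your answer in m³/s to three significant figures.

11.3 m³/s

w_1 = (6.2 − 1.7)/2 = 2.25 m; q_1 = 0.54 × 0.34 × 2.25 = 0.4131 m³/s
w_2 = (7.6 − 1.7)/2 = 2.95 m; q_2 = 0.86 × 1.15 × 2.95 = 2.918 m³/s
w_3 = (11.6 − 6.2)/2 = 2.7 m; q_3 = 1.03 × 1.06 × 2.7 = 2.948 m³/s
w_4 = (14.1 − 7.6)/2 = 3.25 m; q_4 = 0.77 × 0.87 × 3.25 = 2.177 m³/s
w_5 = (17.4 − 11.6)/2 = 2.9 m; q_5 = 0.96 × 0.95 × 2.9 = 2.645 m³/s
w_6 = (17.4 − 14.1)/2 = 1.65 m; q_6 = 0.51 × 0.27 × 1.65 = 0.2272 m³/s
Q = Σ qᵢ = 11.33 m³/s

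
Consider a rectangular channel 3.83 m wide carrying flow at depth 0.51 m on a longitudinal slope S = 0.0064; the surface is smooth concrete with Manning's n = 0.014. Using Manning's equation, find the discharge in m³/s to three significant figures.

A = b·y = 3.83 × 0.51 = 1.953 m²
P = b + 2y = 3.83 + 2×0.51 = 4.850 m
R = A/P = 1.953/4.850 = 0.4027 m
Q = (1/n)·A·R^(2/3)·S^(1/2) = (1/0.014) × 1.953 × 0.4027^(2/3) × 0.0064^(1/2) = 6.087 m³/s

6.09 m³/s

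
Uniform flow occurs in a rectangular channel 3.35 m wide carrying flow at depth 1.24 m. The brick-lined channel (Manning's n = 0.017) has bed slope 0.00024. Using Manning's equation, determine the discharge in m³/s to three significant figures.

A = b·y = 3.35 × 1.24 = 4.154 m²
P = b + 2y = 3.35 + 2×1.24 = 5.830 m
R = A/P = 4.154/5.830 = 0.7125 m
Q = (1/n)·A·R^(2/3)·S^(1/2) = (1/0.017) × 4.154 × 0.7125^(2/3) × 0.00024^(1/2) = 3.020 m³/s

3.02 m³/s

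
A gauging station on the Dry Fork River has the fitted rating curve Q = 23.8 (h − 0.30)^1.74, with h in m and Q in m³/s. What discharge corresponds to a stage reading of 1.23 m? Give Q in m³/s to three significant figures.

21.0 m³/s

Q = 23.8 × (1.23 − 0.30)^1.74 = 23.8 × 0.93^1.74 = 20.98 m³/s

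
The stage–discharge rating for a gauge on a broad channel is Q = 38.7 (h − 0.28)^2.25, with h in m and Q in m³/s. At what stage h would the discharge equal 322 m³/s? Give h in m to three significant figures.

2.84 m

h − h₀ = (Q/C)^(1/b) = (322/38.7)^(1/2.25) = 2.564 m
h = 0.28 + 2.564 = 2.844 m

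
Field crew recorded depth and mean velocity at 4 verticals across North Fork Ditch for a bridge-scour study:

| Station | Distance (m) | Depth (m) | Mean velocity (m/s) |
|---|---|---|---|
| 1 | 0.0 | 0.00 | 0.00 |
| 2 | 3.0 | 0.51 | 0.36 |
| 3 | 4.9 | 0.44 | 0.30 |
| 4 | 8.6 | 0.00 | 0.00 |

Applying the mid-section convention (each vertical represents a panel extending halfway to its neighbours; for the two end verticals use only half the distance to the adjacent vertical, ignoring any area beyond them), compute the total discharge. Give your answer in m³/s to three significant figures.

w_2 = (4.9 − 0.0)/2 = 2.45 m; q_2 = 0.36 × 0.51 × 2.45 = 0.4498 m³/s
w_3 = (8.6 − 3.0)/2 = 2.8 m; q_3 = 0.30 × 0.44 × 2.8 = 0.3696 m³/s
Stations 1, 4 contribute zero (depth or velocity is 0).
Q = Σ qᵢ = 0.8194 m³/s

0.819 m³/s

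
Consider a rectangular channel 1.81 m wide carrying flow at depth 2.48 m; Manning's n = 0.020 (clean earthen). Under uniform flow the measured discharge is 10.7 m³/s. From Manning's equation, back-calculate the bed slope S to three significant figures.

0.00393

A = b·y = 1.81 × 2.48 = 4.489 m²
P = b + 2y = 1.81 + 2×2.48 = 6.770 m
R = A/P = 4.489/6.770 = 0.6630 m
S = (Q·n / (1·A·R^(2/3)))² = (10.7×0.020 / (1×4.489×0.7604))² = 0.003931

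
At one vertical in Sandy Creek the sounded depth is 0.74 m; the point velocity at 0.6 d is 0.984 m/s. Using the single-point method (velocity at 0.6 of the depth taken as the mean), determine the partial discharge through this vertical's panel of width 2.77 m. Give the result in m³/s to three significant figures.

2.02 m³/s

v̄ = v₀.₆ = 0.984 m/s
q = v̄ × d × w = 0.9840 × 0.74 × 2.77 = 2.017 m³/s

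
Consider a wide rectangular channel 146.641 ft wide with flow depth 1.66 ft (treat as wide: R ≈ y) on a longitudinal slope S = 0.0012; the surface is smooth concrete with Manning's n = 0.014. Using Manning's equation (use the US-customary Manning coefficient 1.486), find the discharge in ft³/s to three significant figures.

1250 ft³/s

A = b·y = 146.641 × 1.66 = 243.4 ft²
Wide channel: R ≈ y = 1.66 ft
Q = (1.486/n)·A·R^(2/3)·S^(1/2) = (1.486/0.014) × 243.4 × 1.660^(2/3) × 0.0012^(1/2) = 1255 ft³/s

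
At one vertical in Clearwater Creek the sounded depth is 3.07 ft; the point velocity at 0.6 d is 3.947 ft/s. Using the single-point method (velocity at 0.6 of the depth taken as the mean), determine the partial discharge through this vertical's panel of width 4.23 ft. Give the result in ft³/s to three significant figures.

51.3 ft³/s

v̄ = v₀.₆ = 3.947 ft/s
q = v̄ × d × w = 3.947 × 3.07 × 4.23 = 51.26 ft³/s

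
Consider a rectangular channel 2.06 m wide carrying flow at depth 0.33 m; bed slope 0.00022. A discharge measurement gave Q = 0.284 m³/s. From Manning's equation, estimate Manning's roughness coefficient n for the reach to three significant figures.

A = b·y = 2.06 × 0.33 = 0.6798 m²
P = b + 2y = 2.06 + 2×0.33 = 2.720 m
R = A/P = 0.6798/2.720 = 0.2499 m
n = (1/Q)·A·R^(2/3)·S^(1/2) = (1/0.284) × 0.6798 × 0.3968 × 0.01483 = 0.01409

0.0141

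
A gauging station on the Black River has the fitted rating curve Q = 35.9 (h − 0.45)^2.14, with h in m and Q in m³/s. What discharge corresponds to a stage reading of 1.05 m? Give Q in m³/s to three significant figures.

Q = 35.9 × (1.05 − 0.45)^2.14 = 35.9 × 0.6^2.14 = 12.03 m³/s

12.0 m³/s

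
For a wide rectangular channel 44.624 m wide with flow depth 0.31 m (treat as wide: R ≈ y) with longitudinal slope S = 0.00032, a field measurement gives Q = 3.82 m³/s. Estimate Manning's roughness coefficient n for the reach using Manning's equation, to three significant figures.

0.0297

A = b·y = 44.624 × 0.31 = 13.83 m²
Wide channel: R ≈ y = 0.31 m
n = (1/Q)·A·R^(2/3)·S^(1/2) = (1/3.82) × 13.83 × 0.4580 × 0.01789 = 0.02967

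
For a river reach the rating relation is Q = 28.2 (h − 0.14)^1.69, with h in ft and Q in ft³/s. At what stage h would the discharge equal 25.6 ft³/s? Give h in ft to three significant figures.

h − h₀ = (Q/C)^(1/b) = (25.6/28.2)^(1/1.69) = 0.9444 ft
h = 0.14 + 0.9444 = 1.084 ft

1.08 ft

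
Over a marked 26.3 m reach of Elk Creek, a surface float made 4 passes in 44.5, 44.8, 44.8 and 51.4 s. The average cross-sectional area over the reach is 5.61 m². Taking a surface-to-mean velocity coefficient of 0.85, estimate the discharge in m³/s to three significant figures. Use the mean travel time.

t̄ = (44.5 + 44.8 + 44.8 + 51.4) / 4 = 46.375 s
v_surface = L / t̄ = 26.3 / 46.375 = 0.5671 m/s
v_mean = 0.85 × 0.5671 = 0.4820 m/s
Q = A × v_mean = 5.61 × 0.4820 = 2.704 m³/s

2.70 m³/s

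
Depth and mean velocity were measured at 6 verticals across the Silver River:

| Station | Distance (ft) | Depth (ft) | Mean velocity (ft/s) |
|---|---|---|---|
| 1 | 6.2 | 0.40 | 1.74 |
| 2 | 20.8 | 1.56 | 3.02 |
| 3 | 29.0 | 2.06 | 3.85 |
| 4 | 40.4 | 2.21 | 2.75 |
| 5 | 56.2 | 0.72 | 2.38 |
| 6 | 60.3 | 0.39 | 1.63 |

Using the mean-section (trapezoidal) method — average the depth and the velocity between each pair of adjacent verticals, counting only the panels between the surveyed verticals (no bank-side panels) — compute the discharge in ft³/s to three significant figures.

229 ft³/s

Panel 1-2: Δb = 14.6 ft, d̄ = (0.40+1.56)/2 = 0.98, v̄ = (1.74+3.02)/2 = 2.38 → q = 14.6×0.98×2.38 = 34.05 ft³/s
Panel 2-3: Δb = 8.2 ft, d̄ = (1.56+2.06)/2 = 1.81, v̄ = (3.02+3.85)/2 = 3.435 → q = 8.2×1.81×3.435 = 50.98 ft³/s
Panel 3-4: Δb = 11.4 ft, d̄ = (2.06+2.21)/2 = 2.135, v̄ = (3.85+2.75)/2 = 3.3 → q = 11.4×2.135×3.3 = 80.32 ft³/s
Panel 4-5: Δb = 15.8 ft, d̄ = (2.21+0.72)/2 = 1.465, v̄ = (2.75+2.38)/2 = 2.565 → q = 15.8×1.465×2.565 = 59.37 ft³/s
Panel 5-6: Δb = 4.1 ft, d̄ = (0.72+0.39)/2 = 0.555, v̄ = (2.38+1.63)/2 = 2.005 → q = 4.1×0.555×2.005 = 4.562 ft³/s
Q = Σ q = 229.3 ft³/s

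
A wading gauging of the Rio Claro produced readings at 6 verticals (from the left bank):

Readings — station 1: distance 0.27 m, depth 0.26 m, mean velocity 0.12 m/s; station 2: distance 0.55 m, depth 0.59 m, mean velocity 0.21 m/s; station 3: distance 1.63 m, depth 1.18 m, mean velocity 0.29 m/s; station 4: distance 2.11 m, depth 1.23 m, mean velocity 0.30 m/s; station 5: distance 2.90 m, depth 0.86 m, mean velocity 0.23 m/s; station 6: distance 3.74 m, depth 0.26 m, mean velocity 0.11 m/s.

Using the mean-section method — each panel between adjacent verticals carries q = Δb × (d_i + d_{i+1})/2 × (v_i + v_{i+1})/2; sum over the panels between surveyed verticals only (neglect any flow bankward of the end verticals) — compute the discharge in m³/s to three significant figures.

Panel 1-2: Δb = 0.28 m, d̄ = (0.26+0.59)/2 = 0.425, v̄ = (0.12+0.21)/2 = 0.165 → q = 0.28×0.425×0.165 = 0.01964 m³/s
Panel 2-3: Δb = 1.08 m, d̄ = (0.59+1.18)/2 = 0.885, v̄ = (0.21+0.29)/2 = 0.25 → q = 1.08×0.885×0.25 = 0.2390 m³/s
Panel 3-4: Δb = 0.48 m, d̄ = (1.18+1.23)/2 = 1.205, v̄ = (0.29+0.30)/2 = 0.295 → q = 0.48×1.205×0.295 = 0.1706 m³/s
Panel 4-5: Δb = 0.79 m, d̄ = (1.23+0.86)/2 = 1.045, v̄ = (0.30+0.23)/2 = 0.265 → q = 0.79×1.045×0.265 = 0.2188 m³/s
Panel 5-6: Δb = 0.84 m, d̄ = (0.86+0.26)/2 = 0.56, v̄ = (0.23+0.11)/2 = 0.17 → q = 0.84×0.56×0.17 = 0.07997 m³/s
Q = Σ q = 0.7280 m³/s

0.728 m³/s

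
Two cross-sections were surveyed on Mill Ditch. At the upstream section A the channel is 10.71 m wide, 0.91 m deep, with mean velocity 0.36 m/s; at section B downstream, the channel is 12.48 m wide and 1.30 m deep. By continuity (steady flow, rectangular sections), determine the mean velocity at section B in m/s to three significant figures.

0.216 m/s

Q = A₁V₁ = (10.71×0.91) × 0.36 = 3.509 m³/s
A₂ = 12.48 × 1.30 = 16.22 m²
V₂ = Q/A₂ = 3.509/16.22 = 0.2163 m/s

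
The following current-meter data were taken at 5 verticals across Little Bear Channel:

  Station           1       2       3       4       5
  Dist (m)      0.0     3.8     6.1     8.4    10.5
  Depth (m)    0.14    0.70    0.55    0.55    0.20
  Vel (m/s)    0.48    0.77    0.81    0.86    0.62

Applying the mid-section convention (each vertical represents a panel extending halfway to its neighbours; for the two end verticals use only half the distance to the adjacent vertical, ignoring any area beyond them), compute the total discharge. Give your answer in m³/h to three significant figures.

14300 m³/h

w_1 = (3.8 − 0.0)/2 = 1.9 m; q_1 = 0.48 × 0.14 × 1.9 = 0.1277 m³/s
w_2 = (6.1 − 0.0)/2 = 3.05 m; q_2 = 0.77 × 0.70 × 3.05 = 1.644 m³/s
w_3 = (8.4 − 3.8)/2 = 2.3 m; q_3 = 0.81 × 0.55 × 2.3 = 1.025 m³/s
w_4 = (10.5 − 6.1)/2 = 2.2 m; q_4 = 0.86 × 0.55 × 2.2 = 1.041 m³/s
w_5 = (10.5 − 8.4)/2 = 1.05 m; q_5 = 0.62 × 0.20 × 1.05 = 0.1302 m³/s
Q = Σ qᵢ = 3.967 m³/s
= 3.967 × 3600 = 14280 m³/h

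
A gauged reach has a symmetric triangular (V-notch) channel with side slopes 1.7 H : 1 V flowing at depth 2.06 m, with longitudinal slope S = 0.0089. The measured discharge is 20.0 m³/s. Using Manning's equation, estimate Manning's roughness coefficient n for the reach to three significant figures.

0.0314

A = z·y² = 1.7×2.06² = 7.214 m²
P = 2y√(1+z²) = 2×2.06×√(1+1.7²) = 8.126 m
R = A/P = 7.214/8.126 = 0.8878 m
n = (1/Q)·A·R^(2/3)·S^(1/2) = (1/20.0) × 7.214 × 0.9237 × 0.09434 = 0.03143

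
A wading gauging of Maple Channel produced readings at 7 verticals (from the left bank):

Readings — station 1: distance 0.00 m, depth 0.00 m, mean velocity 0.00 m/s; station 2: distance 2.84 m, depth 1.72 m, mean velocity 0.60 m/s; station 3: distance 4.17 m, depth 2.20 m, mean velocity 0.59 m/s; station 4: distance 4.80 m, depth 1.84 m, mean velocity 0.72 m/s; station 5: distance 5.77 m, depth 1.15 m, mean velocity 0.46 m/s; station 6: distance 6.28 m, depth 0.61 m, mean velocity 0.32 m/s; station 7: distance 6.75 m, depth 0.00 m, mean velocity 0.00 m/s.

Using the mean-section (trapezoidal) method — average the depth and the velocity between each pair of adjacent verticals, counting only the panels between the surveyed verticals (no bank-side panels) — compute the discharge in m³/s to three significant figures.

Panel 1-2: Δb = 2.84 m, d̄ = (0.00+1.72)/2 = 0.86, v̄ = (0.00+0.60)/2 = 0.3 → q = 2.84×0.86×0.3 = 0.7327 m³/s
Panel 2-3: Δb = 1.33 m, d̄ = (1.72+2.20)/2 = 1.96, v̄ = (0.60+0.59)/2 = 0.595 → q = 1.33×1.96×0.595 = 1.551 m³/s
Panel 3-4: Δb = 0.63 m, d̄ = (2.20+1.84)/2 = 2.02, v̄ = (0.59+0.72)/2 = 0.655 → q = 0.63×2.02×0.655 = 0.8336 m³/s
Panel 4-5: Δb = 0.97 m, d̄ = (1.84+1.15)/2 = 1.495, v̄ = (0.72+0.46)/2 = 0.59 → q = 0.97×1.495×0.59 = 0.8556 m³/s
Panel 5-6: Δb = 0.51 m, d̄ = (1.15+0.61)/2 = 0.88, v̄ = (0.46+0.32)/2 = 0.39 → q = 0.51×0.88×0.39 = 0.1750 m³/s
Panel 6-7: Δb = 0.47 m, d̄ = (0.61+0.00)/2 = 0.305, v̄ = (0.32+0.00)/2 = 0.16 → q = 0.47×0.305×0.16 = 0.02294 m³/s
Q = Σ q = 4.171 m³/s

4.17 m³/s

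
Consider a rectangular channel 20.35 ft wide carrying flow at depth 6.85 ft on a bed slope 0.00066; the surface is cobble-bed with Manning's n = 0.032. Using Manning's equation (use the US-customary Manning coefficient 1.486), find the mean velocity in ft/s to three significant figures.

A = b·y = 20.35 × 6.85 = 139.4 ft²
P = b + 2y = 20.35 + 2×6.85 = 34.05 ft
R = A/P = 139.4/34.05 = 4.094 ft
Q = (1.486/n)·A·R^(2/3)·S^(1/2) = (1.486/0.032) × 139.4 × 4.094^(2/3) × 0.00066^(1/2) = 425.6 ft³/s
V = Q/A = 425.6/139.4 = 3.053 ft/s

3.05 ft/s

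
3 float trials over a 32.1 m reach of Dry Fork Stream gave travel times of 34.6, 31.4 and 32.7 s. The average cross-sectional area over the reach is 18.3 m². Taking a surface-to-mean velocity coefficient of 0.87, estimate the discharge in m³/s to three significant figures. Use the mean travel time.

t̄ = (34.6 + 31.4 + 32.7) / 3 = 32.9 s
v_surface = L / t̄ = 32.1 / 32.9 = 0.9757 m/s
v_mean = 0.87 × 0.9757 = 0.8488 m/s
Q = A × v_mean = 18.3 × 0.8488 = 15.53 m³/s

15.5 m³/s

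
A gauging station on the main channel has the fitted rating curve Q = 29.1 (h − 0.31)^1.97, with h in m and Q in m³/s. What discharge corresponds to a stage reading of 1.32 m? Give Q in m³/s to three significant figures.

Q = 29.1 × (1.32 − 0.31)^1.97 = 29.1 × 1.01^1.97 = 29.68 m³/s

29.7 m³/s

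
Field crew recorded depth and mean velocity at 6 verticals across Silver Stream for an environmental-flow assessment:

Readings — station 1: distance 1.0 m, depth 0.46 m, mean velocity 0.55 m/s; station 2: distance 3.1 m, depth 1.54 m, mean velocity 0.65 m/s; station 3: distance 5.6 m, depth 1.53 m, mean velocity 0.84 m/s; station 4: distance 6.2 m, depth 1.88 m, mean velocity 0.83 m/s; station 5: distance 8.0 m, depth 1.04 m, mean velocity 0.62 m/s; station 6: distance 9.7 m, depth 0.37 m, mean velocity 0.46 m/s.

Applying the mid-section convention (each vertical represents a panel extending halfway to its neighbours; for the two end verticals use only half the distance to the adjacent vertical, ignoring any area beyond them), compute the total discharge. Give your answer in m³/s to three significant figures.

7.71 m³/s

w_1 = (3.1 − 1.0)/2 = 1.05 m; q_1 = 0.55 × 0.46 × 1.05 = 0.2657 m³/s
w_2 = (5.6 − 1.0)/2 = 2.3 m; q_2 = 0.65 × 1.54 × 2.3 = 2.302 m³/s
w_3 = (6.2 − 3.1)/2 = 1.55 m; q_3 = 0.84 × 1.53 × 1.55 = 1.992 m³/s
w_4 = (8.0 − 5.6)/2 = 1.2 m; q_4 = 0.83 × 1.88 × 1.2 = 1.872 m³/s
w_5 = (9.7 − 6.2)/2 = 1.75 m; q_5 = 0.62 × 1.04 × 1.75 = 1.128 m³/s
w_6 = (9.7 − 8.0)/2 = 0.85 m; q_6 = 0.46 × 0.37 × 0.85 = 0.1447 m³/s
Q = Σ qᵢ = 7.706 m³/s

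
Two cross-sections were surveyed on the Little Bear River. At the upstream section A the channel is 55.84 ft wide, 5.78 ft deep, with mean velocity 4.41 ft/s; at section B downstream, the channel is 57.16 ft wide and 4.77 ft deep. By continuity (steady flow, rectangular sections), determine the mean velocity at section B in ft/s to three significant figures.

Q = A₁V₁ = (55.84×5.78) × 4.41 = 1423 ft³/s
A₂ = 57.16 × 4.77 = 272.7 ft²
V₂ = Q/A₂ = 1423/272.7 = 5.220 ft/s

5.22 ft/s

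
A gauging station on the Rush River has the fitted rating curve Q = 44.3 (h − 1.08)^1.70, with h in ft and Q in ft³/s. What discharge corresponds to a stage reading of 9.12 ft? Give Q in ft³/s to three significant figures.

1530 ft³/s

Q = 44.3 × (9.12 − 1.08)^1.70 = 44.3 × 8.04^1.70 = 1532 ft³/s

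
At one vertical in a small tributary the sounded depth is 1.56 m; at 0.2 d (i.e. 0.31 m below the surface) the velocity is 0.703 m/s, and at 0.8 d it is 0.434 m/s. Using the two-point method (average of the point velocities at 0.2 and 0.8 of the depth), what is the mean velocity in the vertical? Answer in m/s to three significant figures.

v̄ = (0.703 + 0.434) / 2 = 0.5685 m/s

0.569 m/s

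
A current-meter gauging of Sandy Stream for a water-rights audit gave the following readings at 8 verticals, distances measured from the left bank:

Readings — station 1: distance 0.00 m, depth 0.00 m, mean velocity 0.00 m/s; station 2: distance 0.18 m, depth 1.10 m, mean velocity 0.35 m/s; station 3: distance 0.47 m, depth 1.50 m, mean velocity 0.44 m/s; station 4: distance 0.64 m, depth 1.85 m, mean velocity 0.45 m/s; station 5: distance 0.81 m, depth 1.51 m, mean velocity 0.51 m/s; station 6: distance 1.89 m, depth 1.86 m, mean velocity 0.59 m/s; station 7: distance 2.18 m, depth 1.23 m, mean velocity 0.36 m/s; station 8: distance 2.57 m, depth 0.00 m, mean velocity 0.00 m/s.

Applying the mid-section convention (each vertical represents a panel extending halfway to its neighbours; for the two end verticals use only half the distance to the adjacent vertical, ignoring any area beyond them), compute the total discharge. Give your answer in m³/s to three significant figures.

1.77 m³/s

w_2 = (0.47 − 0.00)/2 = 0.235 m; q_2 = 0.35 × 1.10 × 0.235 = 0.09048 m³/s
w_3 = (0.64 − 0.18)/2 = 0.23 m; q_3 = 0.44 × 1.50 × 0.23 = 0.1518 m³/s
w_4 = (0.81 − 0.47)/2 = 0.17 m; q_4 = 0.45 × 1.85 × 0.17 = 0.1415 m³/s
w_5 = (1.89 − 0.64)/2 = 0.625 m; q_5 = 0.51 × 1.51 × 0.625 = 0.4813 m³/s
w_6 = (2.18 − 0.81)/2 = 0.685 m; q_6 = 0.59 × 1.86 × 0.685 = 0.7517 m³/s
w_7 = (2.57 − 1.89)/2 = 0.34 m; q_7 = 0.36 × 1.23 × 0.34 = 0.1506 m³/s
Stations 1, 8 contribute zero (depth or velocity is 0).
Q = Σ qᵢ = 1.767 m³/s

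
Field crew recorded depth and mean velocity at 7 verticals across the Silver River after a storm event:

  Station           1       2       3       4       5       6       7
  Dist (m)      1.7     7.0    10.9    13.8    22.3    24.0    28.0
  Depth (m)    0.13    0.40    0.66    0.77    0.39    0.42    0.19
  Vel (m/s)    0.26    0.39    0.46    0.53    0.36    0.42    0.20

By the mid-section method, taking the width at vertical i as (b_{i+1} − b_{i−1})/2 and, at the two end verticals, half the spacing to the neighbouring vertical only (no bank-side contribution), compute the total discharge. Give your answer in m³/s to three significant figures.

w_1 = (7.0 − 1.7)/2 = 2.65 m; q_1 = 0.26 × 0.13 × 2.65 = 0.08957 m³/s
w_2 = (10.9 − 1.7)/2 = 4.6 m; q_2 = 0.39 × 0.40 × 4.6 = 0.7176 m³/s
w_3 = (13.8 − 7.0)/2 = 3.4 m; q_3 = 0.46 × 0.66 × 3.4 = 1.032 m³/s
w_4 = (22.3 − 10.9)/2 = 5.7 m; q_4 = 0.53 × 0.77 × 5.7 = 2.326 m³/s
w_5 = (24.0 − 13.8)/2 = 5.1 m; q_5 = 0.36 × 0.39 × 5.1 = 0.7160 m³/s
w_6 = (28.0 − 22.3)/2 = 2.85 m; q_6 = 0.42 × 0.42 × 2.85 = 0.5027 m³/s
w_7 = (28.0 − 24.0)/2 = 2 m; q_7 = 0.20 × 0.19 × 2 = 0.07600 m³/s
Q = Σ qᵢ = 5.460 m³/s

5.46 m³/s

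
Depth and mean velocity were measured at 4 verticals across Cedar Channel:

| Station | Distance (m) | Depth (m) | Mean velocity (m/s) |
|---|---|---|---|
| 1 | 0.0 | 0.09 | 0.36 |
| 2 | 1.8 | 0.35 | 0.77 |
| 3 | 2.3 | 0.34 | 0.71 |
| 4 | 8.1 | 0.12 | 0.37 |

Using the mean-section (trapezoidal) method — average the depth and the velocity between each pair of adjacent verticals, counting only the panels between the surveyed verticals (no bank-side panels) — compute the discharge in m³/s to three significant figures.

Panel 1-2: Δb = 1.8 m, d̄ = (0.09+0.35)/2 = 0.22, v̄ = (0.36+0.77)/2 = 0.565 → q = 1.8×0.22×0.565 = 0.2237 m³/s
Panel 2-3: Δb = 0.5 m, d̄ = (0.35+0.34)/2 = 0.345, v̄ = (0.77+0.71)/2 = 0.74 → q = 0.5×0.345×0.74 = 0.1277 m³/s
Panel 3-4: Δb = 5.8 m, d̄ = (0.34+0.12)/2 = 0.23, v̄ = (0.71+0.37)/2 = 0.54 → q = 5.8×0.23×0.54 = 0.7204 m³/s
Q = Σ q = 1.072 m³/s

1.07 m³/s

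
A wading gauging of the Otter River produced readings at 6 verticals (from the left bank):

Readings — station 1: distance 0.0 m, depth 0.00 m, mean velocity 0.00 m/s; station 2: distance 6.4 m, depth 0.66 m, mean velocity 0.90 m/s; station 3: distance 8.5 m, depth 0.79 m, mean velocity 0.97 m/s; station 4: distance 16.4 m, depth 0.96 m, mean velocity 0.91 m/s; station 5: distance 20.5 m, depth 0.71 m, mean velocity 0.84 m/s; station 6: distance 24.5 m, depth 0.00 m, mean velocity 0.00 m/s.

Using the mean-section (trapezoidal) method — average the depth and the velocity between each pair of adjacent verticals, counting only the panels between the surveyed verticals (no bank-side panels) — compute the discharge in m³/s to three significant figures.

Panel 1-2: Δb = 6.4 m, d̄ = (0.00+0.66)/2 = 0.33, v̄ = (0.00+0.90)/2 = 0.45 → q = 6.4×0.33×0.45 = 0.9504 m³/s
Panel 2-3: Δb = 2.1 m, d̄ = (0.66+0.79)/2 = 0.725, v̄ = (0.90+0.97)/2 = 0.935 → q = 2.1×0.725×0.935 = 1.424 m³/s
Panel 3-4: Δb = 7.9 m, d̄ = (0.79+0.96)/2 = 0.875, v̄ = (0.97+0.91)/2 = 0.94 → q = 7.9×0.875×0.94 = 6.498 m³/s
Panel 4-5: Δb = 4.1 m, d̄ = (0.96+0.71)/2 = 0.835, v̄ = (0.91+0.84)/2 = 0.875 → q = 4.1×0.835×0.875 = 2.996 m³/s
Panel 5-6: Δb = 4 m, d̄ = (0.71+0.00)/2 = 0.355, v̄ = (0.84+0.00)/2 = 0.42 → q = 4×0.355×0.42 = 0.5964 m³/s
Q = Σ q = 12.46 m³/s

12.5 m³/s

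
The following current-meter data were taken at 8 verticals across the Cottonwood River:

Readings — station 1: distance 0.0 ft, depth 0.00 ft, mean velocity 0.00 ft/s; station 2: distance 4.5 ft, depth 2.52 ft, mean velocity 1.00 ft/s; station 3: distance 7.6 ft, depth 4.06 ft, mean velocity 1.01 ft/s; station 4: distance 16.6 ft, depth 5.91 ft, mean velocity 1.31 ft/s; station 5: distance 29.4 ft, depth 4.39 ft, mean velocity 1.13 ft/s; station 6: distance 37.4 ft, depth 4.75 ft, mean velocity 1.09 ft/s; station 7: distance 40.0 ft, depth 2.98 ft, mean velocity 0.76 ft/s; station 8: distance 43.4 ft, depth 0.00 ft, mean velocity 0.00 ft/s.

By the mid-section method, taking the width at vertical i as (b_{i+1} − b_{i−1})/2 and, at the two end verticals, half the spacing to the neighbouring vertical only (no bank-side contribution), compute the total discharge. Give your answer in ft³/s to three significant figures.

205 ft³/s

w_2 = (7.6 − 0.0)/2 = 3.8 ft; q_2 = 1.00 × 2.52 × 3.8 = 9.576 ft³/s
w_3 = (16.6 − 4.5)/2 = 6.05 ft; q_3 = 1.01 × 4.06 × 6.05 = 24.81 ft³/s
w_4 = (29.4 − 7.6)/2 = 10.9 ft; q_4 = 1.31 × 5.91 × 10.9 = 84.39 ft³/s
w_5 = (37.4 − 16.6)/2 = 10.4 ft; q_5 = 1.13 × 4.39 × 10.4 = 51.59 ft³/s
w_6 = (40.0 − 29.4)/2 = 5.3 ft; q_6 = 1.09 × 4.75 × 5.3 = 27.44 ft³/s
w_7 = (43.4 − 37.4)/2 = 3 ft; q_7 = 0.76 × 2.98 × 3 = 6.794 ft³/s
Stations 1, 8 contribute zero (depth or velocity is 0).
Q = Σ qᵢ = 204.6 ft³/s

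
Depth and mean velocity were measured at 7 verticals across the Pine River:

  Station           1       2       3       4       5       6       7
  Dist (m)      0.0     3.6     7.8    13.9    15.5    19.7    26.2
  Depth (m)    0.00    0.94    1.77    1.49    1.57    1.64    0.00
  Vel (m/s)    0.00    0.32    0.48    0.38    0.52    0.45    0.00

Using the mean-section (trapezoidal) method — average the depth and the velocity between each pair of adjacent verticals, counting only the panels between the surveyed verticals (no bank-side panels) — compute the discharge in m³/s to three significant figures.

Panel 1-2: Δb = 3.6 m, d̄ = (0.00+0.94)/2 = 0.47, v̄ = (0.00+0.32)/2 = 0.16 → q = 3.6×0.47×0.16 = 0.2707 m³/s
Panel 2-3: Δb = 4.2 m, d̄ = (0.94+1.77)/2 = 1.355, v̄ = (0.32+0.48)/2 = 0.4 → q = 4.2×1.355×0.4 = 2.276 m³/s
Panel 3-4: Δb = 6.1 m, d̄ = (1.77+1.49)/2 = 1.63, v̄ = (0.48+0.38)/2 = 0.43 → q = 6.1×1.63×0.43 = 4.275 m³/s
Panel 4-5: Δb = 1.6 m, d̄ = (1.49+1.57)/2 = 1.53, v̄ = (0.38+0.52)/2 = 0.45 → q = 1.6×1.53×0.45 = 1.102 m³/s
Panel 5-6: Δb = 4.2 m, d̄ = (1.57+1.64)/2 = 1.605, v̄ = (0.52+0.45)/2 = 0.485 → q = 4.2×1.605×0.485 = 3.269 m³/s
Panel 6-7: Δb = 6.5 m, d̄ = (1.64+0.00)/2 = 0.82, v̄ = (0.45+0.00)/2 = 0.225 → q = 6.5×0.82×0.225 = 1.199 m³/s
Q = Σ q = 12.39 m³/s

12.4 m³/s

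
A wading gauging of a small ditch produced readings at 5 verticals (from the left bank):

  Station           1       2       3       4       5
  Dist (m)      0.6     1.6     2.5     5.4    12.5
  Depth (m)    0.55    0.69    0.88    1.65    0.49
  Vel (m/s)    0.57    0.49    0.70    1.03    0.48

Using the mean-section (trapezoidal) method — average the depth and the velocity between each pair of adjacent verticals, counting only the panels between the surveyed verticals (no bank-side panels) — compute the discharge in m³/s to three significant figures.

9.66 m³/s

Panel 1-2: Δb = 1 m, d̄ = (0.55+0.69)/2 = 0.62, v̄ = (0.57+0.49)/2 = 0.53 → q = 1×0.62×0.53 = 0.3286 m³/s
Panel 2-3: Δb = 0.9 m, d̄ = (0.69+0.88)/2 = 0.785, v̄ = (0.49+0.70)/2 = 0.595 → q = 0.9×0.785×0.595 = 0.4204 m³/s
Panel 3-4: Δb = 2.9 m, d̄ = (0.88+1.65)/2 = 1.265, v̄ = (0.70+1.03)/2 = 0.865 → q = 2.9×1.265×0.865 = 3.173 m³/s
Panel 4-5: Δb = 7.1 m, d̄ = (1.65+0.49)/2 = 1.07, v̄ = (1.03+0.48)/2 = 0.755 → q = 7.1×1.07×0.755 = 5.736 m³/s
Q = Σ q = 9.658 m³/s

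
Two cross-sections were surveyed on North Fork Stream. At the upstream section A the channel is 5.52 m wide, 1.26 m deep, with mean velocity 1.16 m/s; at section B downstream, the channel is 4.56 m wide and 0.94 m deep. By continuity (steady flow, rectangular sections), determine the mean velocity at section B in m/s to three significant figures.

1.88 m/s

Q = A₁V₁ = (5.52×1.26) × 1.16 = 8.068 m³/s
A₂ = 4.56 × 0.94 = 4.286 m²
V₂ = Q/A₂ = 8.068/4.286 = 1.882 m/s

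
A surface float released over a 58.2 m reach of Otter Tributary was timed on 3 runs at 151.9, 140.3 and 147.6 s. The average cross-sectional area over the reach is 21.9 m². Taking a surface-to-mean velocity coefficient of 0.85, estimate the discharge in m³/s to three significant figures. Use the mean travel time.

t̄ = (151.9 + 140.3 + 147.6) / 3 = 146.6 s
v_surface = L / t̄ = 58.2 / 146.6 = 0.3970 m/s
v_mean = 0.85 × 0.3970 = 0.3374 m/s
Q = A × v_mean = 21.9 × 0.3374 = 7.390 m³/s

7.39 m³/s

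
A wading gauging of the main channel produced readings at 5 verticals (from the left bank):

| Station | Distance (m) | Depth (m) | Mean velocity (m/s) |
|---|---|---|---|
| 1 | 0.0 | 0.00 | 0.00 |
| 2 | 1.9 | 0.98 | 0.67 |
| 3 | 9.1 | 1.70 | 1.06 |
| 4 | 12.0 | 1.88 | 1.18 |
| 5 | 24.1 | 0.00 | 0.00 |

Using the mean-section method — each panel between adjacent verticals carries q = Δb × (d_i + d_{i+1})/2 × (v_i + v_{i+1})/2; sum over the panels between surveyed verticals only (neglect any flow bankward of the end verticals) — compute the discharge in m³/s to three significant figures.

21.2 m³/s

Panel 1-2: Δb = 1.9 m, d̄ = (0.00+0.98)/2 = 0.49, v̄ = (0.00+0.67)/2 = 0.335 → q = 1.9×0.49×0.335 = 0.3119 m³/s
Panel 2-3: Δb = 7.2 m, d̄ = (0.98+1.70)/2 = 1.34, v̄ = (0.67+1.06)/2 = 0.865 → q = 7.2×1.34×0.865 = 8.346 m³/s
Panel 3-4: Δb = 2.9 m, d̄ = (1.70+1.88)/2 = 1.79, v̄ = (1.06+1.18)/2 = 1.12 → q = 2.9×1.79×1.12 = 5.814 m³/s
Panel 4-5: Δb = 12.1 m, d̄ = (1.88+0.00)/2 = 0.94, v̄ = (1.18+0.00)/2 = 0.59 → q = 12.1×0.94×0.59 = 6.711 m³/s
Q = Σ q = 21.18 m³/s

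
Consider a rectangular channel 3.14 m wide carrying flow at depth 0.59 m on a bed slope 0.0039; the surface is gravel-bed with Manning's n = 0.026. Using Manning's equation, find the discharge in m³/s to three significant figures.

2.53 m³/s

A = b·y = 3.14 × 0.59 = 1.853 m²
P = b + 2y = 3.14 + 2×0.59 = 4.320 m
R = A/P = 1.853/4.320 = 0.4288 m
Q = (1/n)·A·R^(2/3)·S^(1/2) = (1/0.026) × 1.853 × 0.4288^(2/3) × 0.0039^(1/2) = 2.530 m³/s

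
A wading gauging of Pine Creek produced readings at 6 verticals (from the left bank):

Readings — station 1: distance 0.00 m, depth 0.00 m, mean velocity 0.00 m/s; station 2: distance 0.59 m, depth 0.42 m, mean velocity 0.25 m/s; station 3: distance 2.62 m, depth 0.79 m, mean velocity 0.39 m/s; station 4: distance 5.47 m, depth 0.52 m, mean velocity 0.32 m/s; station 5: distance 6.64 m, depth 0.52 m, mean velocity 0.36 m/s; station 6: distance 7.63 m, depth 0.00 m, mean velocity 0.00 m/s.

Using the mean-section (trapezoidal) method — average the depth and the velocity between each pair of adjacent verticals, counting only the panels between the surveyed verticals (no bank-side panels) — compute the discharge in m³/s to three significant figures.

Panel 1-2: Δb = 0.59 m, d̄ = (0.00+0.42)/2 = 0.21, v̄ = (0.00+0.25)/2 = 0.125 → q = 0.59×0.21×0.125 = 0.01549 m³/s
Panel 2-3: Δb = 2.03 m, d̄ = (0.42+0.79)/2 = 0.605, v̄ = (0.25+0.39)/2 = 0.32 → q = 2.03×0.605×0.32 = 0.3930 m³/s
Panel 3-4: Δb = 2.85 m, d̄ = (0.79+0.52)/2 = 0.655, v̄ = (0.39+0.32)/2 = 0.355 → q = 2.85×0.655×0.355 = 0.6627 m³/s
Panel 4-5: Δb = 1.17 m, d̄ = (0.52+0.52)/2 = 0.52, v̄ = (0.32+0.36)/2 = 0.34 → q = 1.17×0.52×0.34 = 0.2069 m³/s
Panel 5-6: Δb = 0.99 m, d̄ = (0.52+0.00)/2 = 0.26, v̄ = (0.36+0.00)/2 = 0.18 → q = 0.99×0.26×0.18 = 0.04633 m³/s
Q = Σ q = 1.324 m³/s

1.32 m³/s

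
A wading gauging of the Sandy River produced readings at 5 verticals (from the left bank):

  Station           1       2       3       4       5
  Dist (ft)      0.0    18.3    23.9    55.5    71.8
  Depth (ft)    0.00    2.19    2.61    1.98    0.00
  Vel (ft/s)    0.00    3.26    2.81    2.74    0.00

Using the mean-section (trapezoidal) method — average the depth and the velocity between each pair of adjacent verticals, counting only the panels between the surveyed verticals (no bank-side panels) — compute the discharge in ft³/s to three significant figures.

Panel 1-2: Δb = 18.3 ft, d̄ = (0.00+2.19)/2 = 1.095, v̄ = (0.00+3.26)/2 = 1.63 → q = 18.3×1.095×1.63 = 32.66 ft³/s
Panel 2-3: Δb = 5.6 ft, d̄ = (2.19+2.61)/2 = 2.4, v̄ = (3.26+2.81)/2 = 3.035 → q = 5.6×2.4×3.035 = 40.79 ft³/s
Panel 3-4: Δb = 31.6 ft, d̄ = (2.61+1.98)/2 = 2.295, v̄ = (2.81+2.74)/2 = 2.775 → q = 31.6×2.295×2.775 = 201.2 ft³/s
Panel 4-5: Δb = 16.3 ft, d̄ = (1.98+0.00)/2 = 0.99, v̄ = (2.74+0.00)/2 = 1.37 → q = 16.3×0.99×1.37 = 22.11 ft³/s
Q = Σ q = 296.8 ft³/s

297 ft³/s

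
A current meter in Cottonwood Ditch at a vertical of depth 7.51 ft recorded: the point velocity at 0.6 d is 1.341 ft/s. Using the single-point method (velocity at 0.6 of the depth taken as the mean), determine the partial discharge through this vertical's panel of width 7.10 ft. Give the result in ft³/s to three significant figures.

v̄ = v₀.₆ = 1.341 ft/s
q = v̄ × d × w = 1.341 × 7.51 × 7.10 = 71.50 ft³/s

71.5 ft³/s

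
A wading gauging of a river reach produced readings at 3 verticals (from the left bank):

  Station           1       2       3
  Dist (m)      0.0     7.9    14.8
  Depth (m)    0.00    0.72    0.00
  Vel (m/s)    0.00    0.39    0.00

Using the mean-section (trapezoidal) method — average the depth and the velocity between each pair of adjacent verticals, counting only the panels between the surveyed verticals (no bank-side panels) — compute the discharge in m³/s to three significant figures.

Panel 1-2: Δb = 7.9 m, d̄ = (0.00+0.72)/2 = 0.36, v̄ = (0.00+0.39)/2 = 0.195 → q = 7.9×0.36×0.195 = 0.5546 m³/s
Panel 2-3: Δb = 6.9 m, d̄ = (0.72+0.00)/2 = 0.36, v̄ = (0.39+0.00)/2 = 0.195 → q = 6.9×0.36×0.195 = 0.4844 m³/s
Q = Σ q = 1.039 m³/s

1.04 m³/s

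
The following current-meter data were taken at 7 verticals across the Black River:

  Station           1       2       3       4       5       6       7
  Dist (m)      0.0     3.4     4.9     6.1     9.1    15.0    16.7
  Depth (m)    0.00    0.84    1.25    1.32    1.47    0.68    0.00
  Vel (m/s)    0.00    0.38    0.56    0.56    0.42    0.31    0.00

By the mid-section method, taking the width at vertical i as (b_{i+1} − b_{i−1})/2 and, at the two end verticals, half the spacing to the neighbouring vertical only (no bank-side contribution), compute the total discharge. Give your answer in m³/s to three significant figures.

w_2 = (4.9 − 0.0)/2 = 2.45 m; q_2 = 0.38 × 0.84 × 2.45 = 0.7820 m³/s
w_3 = (6.1 − 3.4)/2 = 1.35 m; q_3 = 0.56 × 1.25 × 1.35 = 0.9450 m³/s
w_4 = (9.1 − 4.9)/2 = 2.1 m; q_4 = 0.56 × 1.32 × 2.1 = 1.552 m³/s
w_5 = (15.0 − 6.1)/2 = 4.45 m; q_5 = 0.42 × 1.47 × 4.45 = 2.747 m³/s
w_6 = (16.7 − 9.1)/2 = 3.8 m; q_6 = 0.31 × 0.68 × 3.8 = 0.8010 m³/s
Stations 1, 7 contribute zero (depth or velocity is 0).
Q = Σ qᵢ = 6.828 m³/s

6.83 m³/s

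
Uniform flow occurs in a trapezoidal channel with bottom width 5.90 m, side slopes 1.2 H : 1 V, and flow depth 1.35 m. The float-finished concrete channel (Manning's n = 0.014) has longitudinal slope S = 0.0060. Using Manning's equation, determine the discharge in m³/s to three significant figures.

A = (b + z·y)·y = (5.90 + 1.2×1.35)×1.35 = 10.15 m²
P = b + 2y√(1+z²) = 5.90 + 2×1.35×√(1+1.2²) = 10.12 m
R = A/P = 10.15/10.12 = 1.003 m
Q = (1/n)·A·R^(2/3)·S^(1/2) = (1/0.014) × 10.15 × 1.003^(2/3) × 0.0060^(1/2) = 56.30 m³/s

56.3 m³/s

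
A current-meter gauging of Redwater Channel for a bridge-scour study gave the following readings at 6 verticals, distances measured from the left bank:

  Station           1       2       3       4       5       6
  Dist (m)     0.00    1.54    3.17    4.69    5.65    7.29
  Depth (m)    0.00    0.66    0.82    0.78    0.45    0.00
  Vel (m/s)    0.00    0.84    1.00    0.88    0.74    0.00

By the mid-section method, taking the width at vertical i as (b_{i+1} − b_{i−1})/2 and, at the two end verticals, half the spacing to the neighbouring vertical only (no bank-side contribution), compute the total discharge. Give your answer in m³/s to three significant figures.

w_2 = (3.17 − 0.00)/2 = 1.585 m; q_2 = 0.84 × 0.66 × 1.585 = 0.8787 m³/s
w_3 = (4.69 − 1.54)/2 = 1.575 m; q_3 = 1.00 × 0.82 × 1.575 = 1.292 m³/s
w_4 = (5.65 − 3.17)/2 = 1.24 m; q_4 = 0.88 × 0.78 × 1.24 = 0.8511 m³/s
w_5 = (7.29 − 4.69)/2 = 1.3 m; q_5 = 0.74 × 0.45 × 1.3 = 0.4329 m³/s
Stations 1, 6 contribute zero (depth or velocity is 0).
Q = Σ qᵢ = 3.454 m³/s

3.45 m³/s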